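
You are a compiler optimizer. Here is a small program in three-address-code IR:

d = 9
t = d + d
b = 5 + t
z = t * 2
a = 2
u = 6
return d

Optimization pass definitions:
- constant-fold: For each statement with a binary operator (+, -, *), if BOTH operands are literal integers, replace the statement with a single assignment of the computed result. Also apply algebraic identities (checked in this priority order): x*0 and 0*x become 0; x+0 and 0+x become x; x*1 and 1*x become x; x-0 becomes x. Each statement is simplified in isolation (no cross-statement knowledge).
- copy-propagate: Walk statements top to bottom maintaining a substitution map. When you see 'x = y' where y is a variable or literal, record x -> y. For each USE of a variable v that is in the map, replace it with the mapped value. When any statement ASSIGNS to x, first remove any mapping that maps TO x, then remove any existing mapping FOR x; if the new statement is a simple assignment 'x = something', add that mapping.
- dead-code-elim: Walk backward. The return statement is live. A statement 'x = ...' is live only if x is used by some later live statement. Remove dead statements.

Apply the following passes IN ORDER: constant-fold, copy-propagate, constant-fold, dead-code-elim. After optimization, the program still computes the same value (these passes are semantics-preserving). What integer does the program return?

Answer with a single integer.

Initial IR:
  d = 9
  t = d + d
  b = 5 + t
  z = t * 2
  a = 2
  u = 6
  return d
After constant-fold (7 stmts):
  d = 9
  t = d + d
  b = 5 + t
  z = t * 2
  a = 2
  u = 6
  return d
After copy-propagate (7 stmts):
  d = 9
  t = 9 + 9
  b = 5 + t
  z = t * 2
  a = 2
  u = 6
  return 9
After constant-fold (7 stmts):
  d = 9
  t = 18
  b = 5 + t
  z = t * 2
  a = 2
  u = 6
  return 9
After dead-code-elim (1 stmts):
  return 9
Evaluate:
  d = 9  =>  d = 9
  t = d + d  =>  t = 18
  b = 5 + t  =>  b = 23
  z = t * 2  =>  z = 36
  a = 2  =>  a = 2
  u = 6  =>  u = 6
  return d = 9

Answer: 9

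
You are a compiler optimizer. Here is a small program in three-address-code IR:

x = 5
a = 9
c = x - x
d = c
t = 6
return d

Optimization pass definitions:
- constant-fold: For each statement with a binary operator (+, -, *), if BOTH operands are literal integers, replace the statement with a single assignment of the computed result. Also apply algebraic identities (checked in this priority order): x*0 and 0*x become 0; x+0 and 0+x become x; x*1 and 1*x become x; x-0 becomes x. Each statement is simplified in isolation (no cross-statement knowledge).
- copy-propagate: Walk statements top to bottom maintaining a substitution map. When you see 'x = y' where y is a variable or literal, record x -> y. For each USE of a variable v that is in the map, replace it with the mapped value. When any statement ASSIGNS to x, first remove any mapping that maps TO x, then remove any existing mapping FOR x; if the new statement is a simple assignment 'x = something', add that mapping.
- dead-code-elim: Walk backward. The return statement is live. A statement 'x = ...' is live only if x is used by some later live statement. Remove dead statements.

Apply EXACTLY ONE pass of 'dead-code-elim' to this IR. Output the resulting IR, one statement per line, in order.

Applying dead-code-elim statement-by-statement:
  [6] return d  -> KEEP (return); live=['d']
  [5] t = 6  -> DEAD (t not live)
  [4] d = c  -> KEEP; live=['c']
  [3] c = x - x  -> KEEP; live=['x']
  [2] a = 9  -> DEAD (a not live)
  [1] x = 5  -> KEEP; live=[]
Result (4 stmts):
  x = 5
  c = x - x
  d = c
  return d

Answer: x = 5
c = x - x
d = c
return d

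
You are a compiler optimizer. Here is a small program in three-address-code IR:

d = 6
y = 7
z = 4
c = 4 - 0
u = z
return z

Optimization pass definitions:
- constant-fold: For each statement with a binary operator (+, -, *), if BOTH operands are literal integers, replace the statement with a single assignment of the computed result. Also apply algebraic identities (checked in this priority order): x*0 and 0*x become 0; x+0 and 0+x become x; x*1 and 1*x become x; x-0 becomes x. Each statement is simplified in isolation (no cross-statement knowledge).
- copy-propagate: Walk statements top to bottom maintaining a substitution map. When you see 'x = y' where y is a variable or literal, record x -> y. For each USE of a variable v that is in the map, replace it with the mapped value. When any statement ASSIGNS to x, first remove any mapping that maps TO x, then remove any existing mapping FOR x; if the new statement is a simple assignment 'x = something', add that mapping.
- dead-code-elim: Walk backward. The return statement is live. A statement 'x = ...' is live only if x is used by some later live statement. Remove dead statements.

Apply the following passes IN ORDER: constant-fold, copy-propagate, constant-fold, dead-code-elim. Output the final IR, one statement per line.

Answer: return 4

Derivation:
Initial IR:
  d = 6
  y = 7
  z = 4
  c = 4 - 0
  u = z
  return z
After constant-fold (6 stmts):
  d = 6
  y = 7
  z = 4
  c = 4
  u = z
  return z
After copy-propagate (6 stmts):
  d = 6
  y = 7
  z = 4
  c = 4
  u = 4
  return 4
After constant-fold (6 stmts):
  d = 6
  y = 7
  z = 4
  c = 4
  u = 4
  return 4
After dead-code-elim (1 stmts):
  return 4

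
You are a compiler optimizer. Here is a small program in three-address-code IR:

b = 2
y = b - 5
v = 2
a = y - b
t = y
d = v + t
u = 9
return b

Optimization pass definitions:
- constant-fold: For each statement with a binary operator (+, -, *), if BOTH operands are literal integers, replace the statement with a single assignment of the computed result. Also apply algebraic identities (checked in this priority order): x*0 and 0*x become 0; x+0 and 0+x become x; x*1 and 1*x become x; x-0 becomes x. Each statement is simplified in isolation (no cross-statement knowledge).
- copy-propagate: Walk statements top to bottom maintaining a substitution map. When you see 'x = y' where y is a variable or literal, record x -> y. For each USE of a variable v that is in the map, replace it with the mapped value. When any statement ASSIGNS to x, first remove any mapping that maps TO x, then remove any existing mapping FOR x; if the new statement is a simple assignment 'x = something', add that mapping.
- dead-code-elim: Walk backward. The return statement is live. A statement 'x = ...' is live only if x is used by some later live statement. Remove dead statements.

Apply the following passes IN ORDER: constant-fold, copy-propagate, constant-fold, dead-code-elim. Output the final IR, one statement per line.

Answer: return 2

Derivation:
Initial IR:
  b = 2
  y = b - 5
  v = 2
  a = y - b
  t = y
  d = v + t
  u = 9
  return b
After constant-fold (8 stmts):
  b = 2
  y = b - 5
  v = 2
  a = y - b
  t = y
  d = v + t
  u = 9
  return b
After copy-propagate (8 stmts):
  b = 2
  y = 2 - 5
  v = 2
  a = y - 2
  t = y
  d = 2 + y
  u = 9
  return 2
After constant-fold (8 stmts):
  b = 2
  y = -3
  v = 2
  a = y - 2
  t = y
  d = 2 + y
  u = 9
  return 2
After dead-code-elim (1 stmts):
  return 2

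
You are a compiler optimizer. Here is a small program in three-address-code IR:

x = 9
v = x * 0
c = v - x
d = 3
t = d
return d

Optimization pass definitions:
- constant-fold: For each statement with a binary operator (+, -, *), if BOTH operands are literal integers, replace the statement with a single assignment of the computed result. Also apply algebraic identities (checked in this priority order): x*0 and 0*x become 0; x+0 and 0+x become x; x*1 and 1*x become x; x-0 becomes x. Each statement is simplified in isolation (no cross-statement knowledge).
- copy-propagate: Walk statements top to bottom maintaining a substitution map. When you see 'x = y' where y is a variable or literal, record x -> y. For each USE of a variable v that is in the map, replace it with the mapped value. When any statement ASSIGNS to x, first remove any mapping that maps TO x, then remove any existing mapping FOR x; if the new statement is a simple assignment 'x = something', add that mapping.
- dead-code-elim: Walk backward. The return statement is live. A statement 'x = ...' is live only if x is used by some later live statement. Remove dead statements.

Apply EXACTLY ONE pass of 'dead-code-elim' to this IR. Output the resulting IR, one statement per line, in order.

Applying dead-code-elim statement-by-statement:
  [6] return d  -> KEEP (return); live=['d']
  [5] t = d  -> DEAD (t not live)
  [4] d = 3  -> KEEP; live=[]
  [3] c = v - x  -> DEAD (c not live)
  [2] v = x * 0  -> DEAD (v not live)
  [1] x = 9  -> DEAD (x not live)
Result (2 stmts):
  d = 3
  return d

Answer: d = 3
return d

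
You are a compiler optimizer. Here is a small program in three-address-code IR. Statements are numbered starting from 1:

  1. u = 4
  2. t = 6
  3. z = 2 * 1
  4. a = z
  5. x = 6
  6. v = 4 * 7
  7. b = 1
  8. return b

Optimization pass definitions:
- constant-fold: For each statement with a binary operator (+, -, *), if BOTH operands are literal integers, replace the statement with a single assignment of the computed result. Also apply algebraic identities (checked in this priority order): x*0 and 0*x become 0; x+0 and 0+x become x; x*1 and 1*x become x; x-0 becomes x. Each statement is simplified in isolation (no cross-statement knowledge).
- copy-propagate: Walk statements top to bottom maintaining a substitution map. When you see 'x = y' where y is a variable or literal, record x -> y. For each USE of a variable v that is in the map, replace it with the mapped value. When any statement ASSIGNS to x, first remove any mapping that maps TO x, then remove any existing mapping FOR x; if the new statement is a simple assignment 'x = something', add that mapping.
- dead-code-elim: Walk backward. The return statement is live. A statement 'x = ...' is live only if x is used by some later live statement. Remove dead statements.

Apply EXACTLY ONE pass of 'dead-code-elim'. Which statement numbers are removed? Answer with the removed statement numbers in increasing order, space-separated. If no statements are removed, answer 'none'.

Answer: 1 2 3 4 5 6

Derivation:
Backward liveness scan:
Stmt 1 'u = 4': DEAD (u not in live set [])
Stmt 2 't = 6': DEAD (t not in live set [])
Stmt 3 'z = 2 * 1': DEAD (z not in live set [])
Stmt 4 'a = z': DEAD (a not in live set [])
Stmt 5 'x = 6': DEAD (x not in live set [])
Stmt 6 'v = 4 * 7': DEAD (v not in live set [])
Stmt 7 'b = 1': KEEP (b is live); live-in = []
Stmt 8 'return b': KEEP (return); live-in = ['b']
Removed statement numbers: [1, 2, 3, 4, 5, 6]
Surviving IR:
  b = 1
  return b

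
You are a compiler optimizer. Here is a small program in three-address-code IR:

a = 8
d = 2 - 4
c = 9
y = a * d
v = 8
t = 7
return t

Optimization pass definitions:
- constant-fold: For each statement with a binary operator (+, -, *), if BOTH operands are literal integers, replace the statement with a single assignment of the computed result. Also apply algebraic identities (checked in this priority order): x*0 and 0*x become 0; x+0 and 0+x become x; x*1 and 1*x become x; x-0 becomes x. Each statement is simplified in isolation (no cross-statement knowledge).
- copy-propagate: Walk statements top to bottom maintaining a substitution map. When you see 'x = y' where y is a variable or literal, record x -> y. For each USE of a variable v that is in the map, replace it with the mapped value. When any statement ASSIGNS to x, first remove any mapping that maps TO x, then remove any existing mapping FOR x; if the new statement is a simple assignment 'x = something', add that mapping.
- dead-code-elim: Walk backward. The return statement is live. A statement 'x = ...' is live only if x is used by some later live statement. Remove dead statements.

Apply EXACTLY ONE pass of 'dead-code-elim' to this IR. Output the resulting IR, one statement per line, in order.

Applying dead-code-elim statement-by-statement:
  [7] return t  -> KEEP (return); live=['t']
  [6] t = 7  -> KEEP; live=[]
  [5] v = 8  -> DEAD (v not live)
  [4] y = a * d  -> DEAD (y not live)
  [3] c = 9  -> DEAD (c not live)
  [2] d = 2 - 4  -> DEAD (d not live)
  [1] a = 8  -> DEAD (a not live)
Result (2 stmts):
  t = 7
  return t

Answer: t = 7
return t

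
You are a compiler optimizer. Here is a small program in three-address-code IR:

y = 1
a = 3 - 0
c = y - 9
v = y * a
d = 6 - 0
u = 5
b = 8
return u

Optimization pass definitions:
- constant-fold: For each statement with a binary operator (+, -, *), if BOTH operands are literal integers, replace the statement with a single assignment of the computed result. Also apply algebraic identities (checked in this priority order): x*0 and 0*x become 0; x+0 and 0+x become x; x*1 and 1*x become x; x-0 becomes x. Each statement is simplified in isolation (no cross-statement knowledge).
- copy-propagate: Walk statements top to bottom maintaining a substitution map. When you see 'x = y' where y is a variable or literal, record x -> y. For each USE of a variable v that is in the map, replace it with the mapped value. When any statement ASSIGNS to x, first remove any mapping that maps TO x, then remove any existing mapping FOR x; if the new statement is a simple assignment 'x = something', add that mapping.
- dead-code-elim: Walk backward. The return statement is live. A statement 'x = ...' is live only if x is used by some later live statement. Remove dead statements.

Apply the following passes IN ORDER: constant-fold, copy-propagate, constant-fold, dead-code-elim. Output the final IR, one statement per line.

Answer: return 5

Derivation:
Initial IR:
  y = 1
  a = 3 - 0
  c = y - 9
  v = y * a
  d = 6 - 0
  u = 5
  b = 8
  return u
After constant-fold (8 stmts):
  y = 1
  a = 3
  c = y - 9
  v = y * a
  d = 6
  u = 5
  b = 8
  return u
After copy-propagate (8 stmts):
  y = 1
  a = 3
  c = 1 - 9
  v = 1 * 3
  d = 6
  u = 5
  b = 8
  return 5
After constant-fold (8 stmts):
  y = 1
  a = 3
  c = -8
  v = 3
  d = 6
  u = 5
  b = 8
  return 5
After dead-code-elim (1 stmts):
  return 5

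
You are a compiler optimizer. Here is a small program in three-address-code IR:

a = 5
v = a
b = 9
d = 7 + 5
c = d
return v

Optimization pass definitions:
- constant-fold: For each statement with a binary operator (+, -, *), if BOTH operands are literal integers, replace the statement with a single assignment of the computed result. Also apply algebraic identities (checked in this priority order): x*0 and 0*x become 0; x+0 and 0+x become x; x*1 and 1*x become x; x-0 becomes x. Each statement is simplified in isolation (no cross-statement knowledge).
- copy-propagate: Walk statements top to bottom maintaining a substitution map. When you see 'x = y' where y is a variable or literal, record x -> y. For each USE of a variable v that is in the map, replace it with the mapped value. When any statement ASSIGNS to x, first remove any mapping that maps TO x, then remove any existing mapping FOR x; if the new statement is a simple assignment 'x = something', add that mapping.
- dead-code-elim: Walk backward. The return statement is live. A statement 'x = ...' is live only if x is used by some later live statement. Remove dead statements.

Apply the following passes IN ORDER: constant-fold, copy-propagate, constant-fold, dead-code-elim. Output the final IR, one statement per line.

Answer: return 5

Derivation:
Initial IR:
  a = 5
  v = a
  b = 9
  d = 7 + 5
  c = d
  return v
After constant-fold (6 stmts):
  a = 5
  v = a
  b = 9
  d = 12
  c = d
  return v
After copy-propagate (6 stmts):
  a = 5
  v = 5
  b = 9
  d = 12
  c = 12
  return 5
After constant-fold (6 stmts):
  a = 5
  v = 5
  b = 9
  d = 12
  c = 12
  return 5
After dead-code-elim (1 stmts):
  return 5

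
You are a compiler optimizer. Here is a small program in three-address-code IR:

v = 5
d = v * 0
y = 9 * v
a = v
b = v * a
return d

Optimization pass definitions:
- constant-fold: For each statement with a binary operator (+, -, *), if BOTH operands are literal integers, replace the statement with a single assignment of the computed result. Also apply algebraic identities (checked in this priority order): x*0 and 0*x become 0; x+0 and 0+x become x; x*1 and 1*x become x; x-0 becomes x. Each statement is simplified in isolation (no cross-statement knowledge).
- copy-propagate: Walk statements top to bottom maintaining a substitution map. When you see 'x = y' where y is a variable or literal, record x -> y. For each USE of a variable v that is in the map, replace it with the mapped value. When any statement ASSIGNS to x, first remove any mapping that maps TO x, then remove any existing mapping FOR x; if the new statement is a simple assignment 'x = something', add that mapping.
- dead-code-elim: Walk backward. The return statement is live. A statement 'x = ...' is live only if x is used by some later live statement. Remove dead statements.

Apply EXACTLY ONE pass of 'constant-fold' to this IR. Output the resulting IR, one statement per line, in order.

Applying constant-fold statement-by-statement:
  [1] v = 5  (unchanged)
  [2] d = v * 0  -> d = 0
  [3] y = 9 * v  (unchanged)
  [4] a = v  (unchanged)
  [5] b = v * a  (unchanged)
  [6] return d  (unchanged)
Result (6 stmts):
  v = 5
  d = 0
  y = 9 * v
  a = v
  b = v * a
  return d

Answer: v = 5
d = 0
y = 9 * v
a = v
b = v * a
return d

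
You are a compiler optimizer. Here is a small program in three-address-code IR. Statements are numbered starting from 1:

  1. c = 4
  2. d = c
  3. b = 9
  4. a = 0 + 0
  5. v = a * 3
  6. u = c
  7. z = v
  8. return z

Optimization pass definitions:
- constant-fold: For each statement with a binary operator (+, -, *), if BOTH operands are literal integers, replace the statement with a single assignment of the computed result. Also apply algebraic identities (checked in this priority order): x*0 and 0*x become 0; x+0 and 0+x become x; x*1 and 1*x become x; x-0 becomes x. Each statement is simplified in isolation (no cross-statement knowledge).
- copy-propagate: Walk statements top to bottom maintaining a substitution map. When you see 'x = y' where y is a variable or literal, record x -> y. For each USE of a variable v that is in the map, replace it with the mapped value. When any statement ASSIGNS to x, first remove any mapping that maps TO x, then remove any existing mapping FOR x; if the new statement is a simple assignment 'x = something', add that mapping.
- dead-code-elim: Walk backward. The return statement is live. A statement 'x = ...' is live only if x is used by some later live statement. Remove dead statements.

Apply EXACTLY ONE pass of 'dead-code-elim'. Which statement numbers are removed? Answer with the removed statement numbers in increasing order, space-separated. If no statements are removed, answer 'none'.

Answer: 1 2 3 6

Derivation:
Backward liveness scan:
Stmt 1 'c = 4': DEAD (c not in live set [])
Stmt 2 'd = c': DEAD (d not in live set [])
Stmt 3 'b = 9': DEAD (b not in live set [])
Stmt 4 'a = 0 + 0': KEEP (a is live); live-in = []
Stmt 5 'v = a * 3': KEEP (v is live); live-in = ['a']
Stmt 6 'u = c': DEAD (u not in live set ['v'])
Stmt 7 'z = v': KEEP (z is live); live-in = ['v']
Stmt 8 'return z': KEEP (return); live-in = ['z']
Removed statement numbers: [1, 2, 3, 6]
Surviving IR:
  a = 0 + 0
  v = a * 3
  z = v
  return z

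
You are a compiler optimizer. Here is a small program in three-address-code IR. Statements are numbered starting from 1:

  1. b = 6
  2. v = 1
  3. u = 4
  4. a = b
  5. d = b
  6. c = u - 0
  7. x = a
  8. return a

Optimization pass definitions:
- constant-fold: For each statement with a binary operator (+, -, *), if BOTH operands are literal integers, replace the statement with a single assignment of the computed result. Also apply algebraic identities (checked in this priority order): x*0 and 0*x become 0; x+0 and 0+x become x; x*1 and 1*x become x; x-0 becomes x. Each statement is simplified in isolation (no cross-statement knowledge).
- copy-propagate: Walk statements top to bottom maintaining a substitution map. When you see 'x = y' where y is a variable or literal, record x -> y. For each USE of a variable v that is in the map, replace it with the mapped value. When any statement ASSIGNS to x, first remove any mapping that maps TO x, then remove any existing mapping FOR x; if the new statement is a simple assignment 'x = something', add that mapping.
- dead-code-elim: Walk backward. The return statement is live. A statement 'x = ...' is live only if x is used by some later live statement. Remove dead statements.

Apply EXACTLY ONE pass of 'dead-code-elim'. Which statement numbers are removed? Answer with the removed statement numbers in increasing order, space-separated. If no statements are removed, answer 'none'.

Backward liveness scan:
Stmt 1 'b = 6': KEEP (b is live); live-in = []
Stmt 2 'v = 1': DEAD (v not in live set ['b'])
Stmt 3 'u = 4': DEAD (u not in live set ['b'])
Stmt 4 'a = b': KEEP (a is live); live-in = ['b']
Stmt 5 'd = b': DEAD (d not in live set ['a'])
Stmt 6 'c = u - 0': DEAD (c not in live set ['a'])
Stmt 7 'x = a': DEAD (x not in live set ['a'])
Stmt 8 'return a': KEEP (return); live-in = ['a']
Removed statement numbers: [2, 3, 5, 6, 7]
Surviving IR:
  b = 6
  a = b
  return a

Answer: 2 3 5 6 7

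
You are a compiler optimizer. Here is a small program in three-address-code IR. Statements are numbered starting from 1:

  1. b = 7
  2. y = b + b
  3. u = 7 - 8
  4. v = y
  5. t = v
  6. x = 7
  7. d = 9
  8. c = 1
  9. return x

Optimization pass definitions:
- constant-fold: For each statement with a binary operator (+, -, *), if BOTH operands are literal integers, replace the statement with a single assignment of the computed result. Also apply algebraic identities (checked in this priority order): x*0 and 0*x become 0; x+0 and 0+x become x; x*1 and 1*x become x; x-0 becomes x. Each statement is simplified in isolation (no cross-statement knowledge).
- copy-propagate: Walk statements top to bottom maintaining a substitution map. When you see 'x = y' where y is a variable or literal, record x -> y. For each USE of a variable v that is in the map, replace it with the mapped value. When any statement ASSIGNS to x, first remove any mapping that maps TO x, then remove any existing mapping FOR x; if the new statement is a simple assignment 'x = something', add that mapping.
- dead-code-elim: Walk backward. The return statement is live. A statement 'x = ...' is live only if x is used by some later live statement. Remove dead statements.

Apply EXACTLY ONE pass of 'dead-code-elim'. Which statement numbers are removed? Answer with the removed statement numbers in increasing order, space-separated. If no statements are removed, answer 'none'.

Answer: 1 2 3 4 5 7 8

Derivation:
Backward liveness scan:
Stmt 1 'b = 7': DEAD (b not in live set [])
Stmt 2 'y = b + b': DEAD (y not in live set [])
Stmt 3 'u = 7 - 8': DEAD (u not in live set [])
Stmt 4 'v = y': DEAD (v not in live set [])
Stmt 5 't = v': DEAD (t not in live set [])
Stmt 6 'x = 7': KEEP (x is live); live-in = []
Stmt 7 'd = 9': DEAD (d not in live set ['x'])
Stmt 8 'c = 1': DEAD (c not in live set ['x'])
Stmt 9 'return x': KEEP (return); live-in = ['x']
Removed statement numbers: [1, 2, 3, 4, 5, 7, 8]
Surviving IR:
  x = 7
  return x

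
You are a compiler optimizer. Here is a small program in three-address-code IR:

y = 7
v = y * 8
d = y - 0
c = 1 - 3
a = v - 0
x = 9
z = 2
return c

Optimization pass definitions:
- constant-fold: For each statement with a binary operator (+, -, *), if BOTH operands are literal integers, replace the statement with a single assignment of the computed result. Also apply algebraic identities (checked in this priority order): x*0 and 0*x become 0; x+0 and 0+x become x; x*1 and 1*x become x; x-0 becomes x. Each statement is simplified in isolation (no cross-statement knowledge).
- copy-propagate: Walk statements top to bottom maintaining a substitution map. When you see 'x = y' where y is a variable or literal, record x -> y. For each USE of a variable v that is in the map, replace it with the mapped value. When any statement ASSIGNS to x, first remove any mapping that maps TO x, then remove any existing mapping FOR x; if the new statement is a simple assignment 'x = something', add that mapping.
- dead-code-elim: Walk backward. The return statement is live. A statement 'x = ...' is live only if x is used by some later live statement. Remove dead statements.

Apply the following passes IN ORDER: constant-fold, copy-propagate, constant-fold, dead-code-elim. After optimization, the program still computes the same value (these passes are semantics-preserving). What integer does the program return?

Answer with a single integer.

Initial IR:
  y = 7
  v = y * 8
  d = y - 0
  c = 1 - 3
  a = v - 0
  x = 9
  z = 2
  return c
After constant-fold (8 stmts):
  y = 7
  v = y * 8
  d = y
  c = -2
  a = v
  x = 9
  z = 2
  return c
After copy-propagate (8 stmts):
  y = 7
  v = 7 * 8
  d = 7
  c = -2
  a = v
  x = 9
  z = 2
  return -2
After constant-fold (8 stmts):
  y = 7
  v = 56
  d = 7
  c = -2
  a = v
  x = 9
  z = 2
  return -2
After dead-code-elim (1 stmts):
  return -2
Evaluate:
  y = 7  =>  y = 7
  v = y * 8  =>  v = 56
  d = y - 0  =>  d = 7
  c = 1 - 3  =>  c = -2
  a = v - 0  =>  a = 56
  x = 9  =>  x = 9
  z = 2  =>  z = 2
  return c = -2

Answer: -2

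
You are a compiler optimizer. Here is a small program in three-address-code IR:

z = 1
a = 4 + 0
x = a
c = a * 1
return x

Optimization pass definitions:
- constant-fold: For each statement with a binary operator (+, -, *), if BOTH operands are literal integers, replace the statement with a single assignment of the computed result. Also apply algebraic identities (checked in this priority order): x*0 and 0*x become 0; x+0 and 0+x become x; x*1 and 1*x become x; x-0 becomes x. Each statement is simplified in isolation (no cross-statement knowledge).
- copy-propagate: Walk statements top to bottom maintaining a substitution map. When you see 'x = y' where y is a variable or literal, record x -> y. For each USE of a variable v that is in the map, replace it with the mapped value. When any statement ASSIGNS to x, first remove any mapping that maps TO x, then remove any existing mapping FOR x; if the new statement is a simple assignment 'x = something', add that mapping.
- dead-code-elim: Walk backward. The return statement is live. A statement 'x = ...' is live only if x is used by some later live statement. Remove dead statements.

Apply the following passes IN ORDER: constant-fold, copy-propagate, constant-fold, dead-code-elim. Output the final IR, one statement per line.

Initial IR:
  z = 1
  a = 4 + 0
  x = a
  c = a * 1
  return x
After constant-fold (5 stmts):
  z = 1
  a = 4
  x = a
  c = a
  return x
After copy-propagate (5 stmts):
  z = 1
  a = 4
  x = 4
  c = 4
  return 4
After constant-fold (5 stmts):
  z = 1
  a = 4
  x = 4
  c = 4
  return 4
After dead-code-elim (1 stmts):
  return 4

Answer: return 4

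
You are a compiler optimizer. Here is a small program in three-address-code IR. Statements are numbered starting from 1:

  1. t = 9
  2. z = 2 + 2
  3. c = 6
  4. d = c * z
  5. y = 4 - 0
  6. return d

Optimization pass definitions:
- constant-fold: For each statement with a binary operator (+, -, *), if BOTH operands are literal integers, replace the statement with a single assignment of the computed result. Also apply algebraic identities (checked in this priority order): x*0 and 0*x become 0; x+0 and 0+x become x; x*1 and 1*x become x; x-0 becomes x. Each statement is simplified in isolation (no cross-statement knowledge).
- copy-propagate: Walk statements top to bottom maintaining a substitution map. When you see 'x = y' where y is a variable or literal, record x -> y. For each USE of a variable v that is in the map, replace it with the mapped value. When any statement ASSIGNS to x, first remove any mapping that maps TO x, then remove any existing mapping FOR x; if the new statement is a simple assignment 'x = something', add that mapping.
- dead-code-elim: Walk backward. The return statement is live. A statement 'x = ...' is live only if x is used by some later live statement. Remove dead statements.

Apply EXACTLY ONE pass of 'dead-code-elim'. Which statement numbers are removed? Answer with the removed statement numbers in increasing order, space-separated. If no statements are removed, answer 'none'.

Backward liveness scan:
Stmt 1 't = 9': DEAD (t not in live set [])
Stmt 2 'z = 2 + 2': KEEP (z is live); live-in = []
Stmt 3 'c = 6': KEEP (c is live); live-in = ['z']
Stmt 4 'd = c * z': KEEP (d is live); live-in = ['c', 'z']
Stmt 5 'y = 4 - 0': DEAD (y not in live set ['d'])
Stmt 6 'return d': KEEP (return); live-in = ['d']
Removed statement numbers: [1, 5]
Surviving IR:
  z = 2 + 2
  c = 6
  d = c * z
  return d

Answer: 1 5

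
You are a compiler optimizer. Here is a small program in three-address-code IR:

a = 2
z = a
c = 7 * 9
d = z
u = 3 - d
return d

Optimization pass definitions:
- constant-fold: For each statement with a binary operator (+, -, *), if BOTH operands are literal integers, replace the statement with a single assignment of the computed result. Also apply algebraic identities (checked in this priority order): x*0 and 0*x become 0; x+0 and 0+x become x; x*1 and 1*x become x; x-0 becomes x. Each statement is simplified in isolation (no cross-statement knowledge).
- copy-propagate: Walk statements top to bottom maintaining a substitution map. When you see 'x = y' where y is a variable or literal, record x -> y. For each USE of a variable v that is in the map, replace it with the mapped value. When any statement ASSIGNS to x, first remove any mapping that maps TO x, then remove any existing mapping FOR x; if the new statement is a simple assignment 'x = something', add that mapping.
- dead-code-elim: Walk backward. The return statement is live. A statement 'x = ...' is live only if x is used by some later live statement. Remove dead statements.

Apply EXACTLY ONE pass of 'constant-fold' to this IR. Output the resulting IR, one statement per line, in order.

Applying constant-fold statement-by-statement:
  [1] a = 2  (unchanged)
  [2] z = a  (unchanged)
  [3] c = 7 * 9  -> c = 63
  [4] d = z  (unchanged)
  [5] u = 3 - d  (unchanged)
  [6] return d  (unchanged)
Result (6 stmts):
  a = 2
  z = a
  c = 63
  d = z
  u = 3 - d
  return d

Answer: a = 2
z = a
c = 63
d = z
u = 3 - d
return d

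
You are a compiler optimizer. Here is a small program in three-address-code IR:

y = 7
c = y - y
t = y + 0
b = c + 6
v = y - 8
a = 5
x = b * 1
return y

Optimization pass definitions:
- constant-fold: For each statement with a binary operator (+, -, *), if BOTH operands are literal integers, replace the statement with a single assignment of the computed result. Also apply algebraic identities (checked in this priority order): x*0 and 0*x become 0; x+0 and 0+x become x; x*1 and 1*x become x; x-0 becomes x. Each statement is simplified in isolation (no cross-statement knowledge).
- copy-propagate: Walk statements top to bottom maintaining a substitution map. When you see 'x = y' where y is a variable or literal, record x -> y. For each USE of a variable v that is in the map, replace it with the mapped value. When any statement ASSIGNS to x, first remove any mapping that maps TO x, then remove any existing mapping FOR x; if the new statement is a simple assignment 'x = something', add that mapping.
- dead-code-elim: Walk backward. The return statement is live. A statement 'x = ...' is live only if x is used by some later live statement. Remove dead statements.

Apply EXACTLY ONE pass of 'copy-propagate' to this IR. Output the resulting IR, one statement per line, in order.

Answer: y = 7
c = 7 - 7
t = 7 + 0
b = c + 6
v = 7 - 8
a = 5
x = b * 1
return 7

Derivation:
Applying copy-propagate statement-by-statement:
  [1] y = 7  (unchanged)
  [2] c = y - y  -> c = 7 - 7
  [3] t = y + 0  -> t = 7 + 0
  [4] b = c + 6  (unchanged)
  [5] v = y - 8  -> v = 7 - 8
  [6] a = 5  (unchanged)
  [7] x = b * 1  (unchanged)
  [8] return y  -> return 7
Result (8 stmts):
  y = 7
  c = 7 - 7
  t = 7 + 0
  b = c + 6
  v = 7 - 8
  a = 5
  x = b * 1
  return 7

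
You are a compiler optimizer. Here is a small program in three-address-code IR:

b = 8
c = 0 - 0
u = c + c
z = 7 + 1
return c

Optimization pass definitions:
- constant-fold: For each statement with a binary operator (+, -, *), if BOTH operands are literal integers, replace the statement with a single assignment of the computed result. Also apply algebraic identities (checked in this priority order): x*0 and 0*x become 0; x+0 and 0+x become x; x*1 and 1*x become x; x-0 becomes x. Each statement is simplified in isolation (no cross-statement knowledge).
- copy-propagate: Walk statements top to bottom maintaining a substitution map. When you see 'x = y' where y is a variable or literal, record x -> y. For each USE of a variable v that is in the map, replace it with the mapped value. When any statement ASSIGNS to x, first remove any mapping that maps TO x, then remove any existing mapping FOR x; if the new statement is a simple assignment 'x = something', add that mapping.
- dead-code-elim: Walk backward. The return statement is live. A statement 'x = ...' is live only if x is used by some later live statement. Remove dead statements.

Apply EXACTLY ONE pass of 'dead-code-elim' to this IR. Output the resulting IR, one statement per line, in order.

Applying dead-code-elim statement-by-statement:
  [5] return c  -> KEEP (return); live=['c']
  [4] z = 7 + 1  -> DEAD (z not live)
  [3] u = c + c  -> DEAD (u not live)
  [2] c = 0 - 0  -> KEEP; live=[]
  [1] b = 8  -> DEAD (b not live)
Result (2 stmts):
  c = 0 - 0
  return c

Answer: c = 0 - 0
return c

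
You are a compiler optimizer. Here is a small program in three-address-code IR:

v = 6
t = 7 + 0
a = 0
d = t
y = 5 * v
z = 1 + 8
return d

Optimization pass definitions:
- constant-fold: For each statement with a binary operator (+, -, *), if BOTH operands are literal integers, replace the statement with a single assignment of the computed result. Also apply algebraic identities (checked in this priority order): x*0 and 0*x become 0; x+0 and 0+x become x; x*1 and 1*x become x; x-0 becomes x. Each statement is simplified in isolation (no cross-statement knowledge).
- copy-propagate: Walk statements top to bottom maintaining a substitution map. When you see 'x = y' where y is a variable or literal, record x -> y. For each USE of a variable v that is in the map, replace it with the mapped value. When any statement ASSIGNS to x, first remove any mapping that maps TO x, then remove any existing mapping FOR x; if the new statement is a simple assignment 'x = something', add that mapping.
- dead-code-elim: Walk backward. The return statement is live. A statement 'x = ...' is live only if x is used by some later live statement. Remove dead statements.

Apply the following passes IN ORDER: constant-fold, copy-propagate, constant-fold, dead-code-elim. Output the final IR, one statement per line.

Answer: return 7

Derivation:
Initial IR:
  v = 6
  t = 7 + 0
  a = 0
  d = t
  y = 5 * v
  z = 1 + 8
  return d
After constant-fold (7 stmts):
  v = 6
  t = 7
  a = 0
  d = t
  y = 5 * v
  z = 9
  return d
After copy-propagate (7 stmts):
  v = 6
  t = 7
  a = 0
  d = 7
  y = 5 * 6
  z = 9
  return 7
After constant-fold (7 stmts):
  v = 6
  t = 7
  a = 0
  d = 7
  y = 30
  z = 9
  return 7
After dead-code-elim (1 stmts):
  return 7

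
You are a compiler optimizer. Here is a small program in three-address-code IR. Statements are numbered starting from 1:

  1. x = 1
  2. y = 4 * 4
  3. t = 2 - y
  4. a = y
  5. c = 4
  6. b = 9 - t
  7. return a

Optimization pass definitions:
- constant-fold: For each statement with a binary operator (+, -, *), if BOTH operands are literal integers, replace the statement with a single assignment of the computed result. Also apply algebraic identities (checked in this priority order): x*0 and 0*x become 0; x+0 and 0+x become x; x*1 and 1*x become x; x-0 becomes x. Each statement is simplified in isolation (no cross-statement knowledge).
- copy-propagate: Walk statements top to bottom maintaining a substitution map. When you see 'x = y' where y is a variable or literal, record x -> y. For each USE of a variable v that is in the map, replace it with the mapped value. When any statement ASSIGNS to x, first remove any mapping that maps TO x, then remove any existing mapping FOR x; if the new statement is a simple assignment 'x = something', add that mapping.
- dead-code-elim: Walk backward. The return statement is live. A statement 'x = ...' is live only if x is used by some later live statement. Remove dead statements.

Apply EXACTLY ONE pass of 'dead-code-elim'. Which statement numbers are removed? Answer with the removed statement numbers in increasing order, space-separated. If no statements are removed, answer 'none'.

Backward liveness scan:
Stmt 1 'x = 1': DEAD (x not in live set [])
Stmt 2 'y = 4 * 4': KEEP (y is live); live-in = []
Stmt 3 't = 2 - y': DEAD (t not in live set ['y'])
Stmt 4 'a = y': KEEP (a is live); live-in = ['y']
Stmt 5 'c = 4': DEAD (c not in live set ['a'])
Stmt 6 'b = 9 - t': DEAD (b not in live set ['a'])
Stmt 7 'return a': KEEP (return); live-in = ['a']
Removed statement numbers: [1, 3, 5, 6]
Surviving IR:
  y = 4 * 4
  a = y
  return a

Answer: 1 3 5 6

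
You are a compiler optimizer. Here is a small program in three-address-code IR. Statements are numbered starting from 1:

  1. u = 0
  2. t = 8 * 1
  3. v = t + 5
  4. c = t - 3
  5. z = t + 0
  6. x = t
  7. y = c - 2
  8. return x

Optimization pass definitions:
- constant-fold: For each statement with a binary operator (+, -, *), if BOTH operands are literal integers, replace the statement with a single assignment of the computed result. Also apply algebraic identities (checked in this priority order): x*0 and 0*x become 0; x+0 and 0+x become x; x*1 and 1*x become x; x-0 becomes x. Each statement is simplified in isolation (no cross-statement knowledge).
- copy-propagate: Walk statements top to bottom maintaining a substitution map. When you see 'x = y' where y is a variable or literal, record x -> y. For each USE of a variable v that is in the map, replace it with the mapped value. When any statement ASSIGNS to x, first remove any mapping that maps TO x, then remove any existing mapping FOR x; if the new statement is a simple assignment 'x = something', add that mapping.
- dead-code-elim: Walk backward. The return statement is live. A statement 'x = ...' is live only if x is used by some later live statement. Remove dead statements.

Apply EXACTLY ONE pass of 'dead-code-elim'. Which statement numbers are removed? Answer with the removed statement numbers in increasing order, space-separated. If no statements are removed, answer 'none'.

Backward liveness scan:
Stmt 1 'u = 0': DEAD (u not in live set [])
Stmt 2 't = 8 * 1': KEEP (t is live); live-in = []
Stmt 3 'v = t + 5': DEAD (v not in live set ['t'])
Stmt 4 'c = t - 3': DEAD (c not in live set ['t'])
Stmt 5 'z = t + 0': DEAD (z not in live set ['t'])
Stmt 6 'x = t': KEEP (x is live); live-in = ['t']
Stmt 7 'y = c - 2': DEAD (y not in live set ['x'])
Stmt 8 'return x': KEEP (return); live-in = ['x']
Removed statement numbers: [1, 3, 4, 5, 7]
Surviving IR:
  t = 8 * 1
  x = t
  return x

Answer: 1 3 4 5 7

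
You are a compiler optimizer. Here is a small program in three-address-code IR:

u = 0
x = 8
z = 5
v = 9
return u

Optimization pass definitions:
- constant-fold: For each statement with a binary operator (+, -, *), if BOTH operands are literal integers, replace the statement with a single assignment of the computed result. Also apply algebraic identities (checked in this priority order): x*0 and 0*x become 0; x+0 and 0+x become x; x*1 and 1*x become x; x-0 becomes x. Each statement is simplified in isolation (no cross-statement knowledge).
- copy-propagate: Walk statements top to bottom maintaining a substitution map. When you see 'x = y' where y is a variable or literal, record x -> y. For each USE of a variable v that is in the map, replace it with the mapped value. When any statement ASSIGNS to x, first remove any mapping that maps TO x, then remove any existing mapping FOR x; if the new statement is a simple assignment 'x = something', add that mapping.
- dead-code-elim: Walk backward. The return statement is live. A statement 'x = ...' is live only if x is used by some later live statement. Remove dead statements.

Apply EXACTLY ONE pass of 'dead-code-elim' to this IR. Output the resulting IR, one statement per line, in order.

Answer: u = 0
return u

Derivation:
Applying dead-code-elim statement-by-statement:
  [5] return u  -> KEEP (return); live=['u']
  [4] v = 9  -> DEAD (v not live)
  [3] z = 5  -> DEAD (z not live)
  [2] x = 8  -> DEAD (x not live)
  [1] u = 0  -> KEEP; live=[]
Result (2 stmts):
  u = 0
  return u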